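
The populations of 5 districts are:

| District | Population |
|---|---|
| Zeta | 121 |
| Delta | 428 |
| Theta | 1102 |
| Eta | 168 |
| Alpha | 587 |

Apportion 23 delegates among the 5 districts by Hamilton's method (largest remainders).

The standard divisor is 2406/23 ≈ 104.609.
Standard quotas: Zeta 1.157, Delta 4.091, Theta 10.534, Eta 1.606, Alpha 5.611.
Lower quotas: Zeta 1, Delta 4, Theta 10, Eta 1, Alpha 5 (sum 21, leaving 2 seats).
Remainders in descending order: Alpha 0.611, Eta 0.606, Theta 0.534, Zeta 0.157, Delta 0.091.
Largest remainders: Alpha, Eta receive the extra seats.

Zeta: 1, Delta: 4, Theta: 10, Eta: 2, Alpha: 6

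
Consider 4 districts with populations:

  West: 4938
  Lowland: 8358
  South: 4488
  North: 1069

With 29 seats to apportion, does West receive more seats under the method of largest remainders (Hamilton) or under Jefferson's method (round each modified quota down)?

Hamilton: West 7, Lowland 13, South 7, North 2.
Jefferson: West 8, Lowland 13, South 7, North 1.
West gets 7 under Hamilton and 8 under Jefferson.

Jefferson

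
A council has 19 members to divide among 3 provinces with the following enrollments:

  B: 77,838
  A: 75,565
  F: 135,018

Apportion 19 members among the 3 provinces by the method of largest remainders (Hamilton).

Standard divisor: 288421 ÷ 19 ≈ 15180.053.
Standard quotas: B 5.1277, A 4.9779, F 8.8944.
Lower quotas: B 5, A 4, F 8 (sum 17, leaving 2 seats).
Remainders in descending order: A 0.9779, F 0.8944, B 0.1277.
The surplus seats go to A, F.

B 5, A 5, F 9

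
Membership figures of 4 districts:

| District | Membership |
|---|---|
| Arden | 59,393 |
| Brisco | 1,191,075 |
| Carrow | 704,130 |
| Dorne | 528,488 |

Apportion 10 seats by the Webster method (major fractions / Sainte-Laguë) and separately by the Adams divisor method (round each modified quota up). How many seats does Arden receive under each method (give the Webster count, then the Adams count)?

Webster: Arden 0, Brisco 5, Carrow 3, Dorne 2.
Adams: Arden 1, Brisco 4, Carrow 3, Dorne 2.
Arden gets 0 under Webster and 1 under Adams.

0 and 1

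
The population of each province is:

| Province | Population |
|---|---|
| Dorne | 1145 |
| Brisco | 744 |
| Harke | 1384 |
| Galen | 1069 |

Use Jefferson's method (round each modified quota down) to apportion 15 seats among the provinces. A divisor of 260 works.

Dorne 4; Brisco 2; Harke 5; Galen 4

With modified divisor 260: modified quotas Dorne 4.404, Brisco 2.862, Harke 5.323, Galen 4.112.
Rounding down: Dorne 4, Brisco 2, Harke 5, Galen 4 (total 15).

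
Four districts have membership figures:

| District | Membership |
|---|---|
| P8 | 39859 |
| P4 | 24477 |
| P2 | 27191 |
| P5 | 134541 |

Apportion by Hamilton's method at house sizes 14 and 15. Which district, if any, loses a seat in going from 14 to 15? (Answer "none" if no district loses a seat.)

At 14 seats: P8 2, P4 2, P2 2, P5 8.
At 15 seats: P8 3, P4 1, P2 2, P5 9.
P4 drops from 2 to 1.

P4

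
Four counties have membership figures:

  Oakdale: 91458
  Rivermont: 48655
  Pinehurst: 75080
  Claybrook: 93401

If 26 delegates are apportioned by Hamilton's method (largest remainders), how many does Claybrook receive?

Standard divisor: 308594 ÷ 26 = 11869.
Standard quotas: Oakdale 7.7056, Rivermont 4.0993, Pinehurst 6.3257, Claybrook 7.8693.
Lower quotas: Oakdale 7, Rivermont 4, Pinehurst 6, Claybrook 7 (sum 24, leaving 2 seats).
Remainders in descending order: Claybrook 0.8693, Oakdale 0.7056, Pinehurst 0.3257, Rivermont 0.0993.
The surplus seats go to Claybrook, Oakdale.
Claybrook receives 8.

8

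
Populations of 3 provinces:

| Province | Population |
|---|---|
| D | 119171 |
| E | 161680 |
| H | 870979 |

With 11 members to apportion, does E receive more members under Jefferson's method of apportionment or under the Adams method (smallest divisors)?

Adams

Jefferson: D 1, E 1, H 9.
Adams: D 1, E 2, H 8.
E gets 1 under Jefferson and 2 under Adams.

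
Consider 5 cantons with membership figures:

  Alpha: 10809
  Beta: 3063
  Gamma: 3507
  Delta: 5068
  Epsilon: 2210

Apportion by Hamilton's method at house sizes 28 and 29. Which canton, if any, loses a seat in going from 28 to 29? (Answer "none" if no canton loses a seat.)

At 28 seats: Alpha 12, Beta 3, Gamma 4, Delta 6, Epsilon 3.
At 29 seats: Alpha 13, Beta 4, Gamma 4, Delta 6, Epsilon 2.
Epsilon drops from 3 to 2.

Epsilon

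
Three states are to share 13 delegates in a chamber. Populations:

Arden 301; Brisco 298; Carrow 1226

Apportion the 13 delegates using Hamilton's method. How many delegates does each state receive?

Total 1825; standard divisor 1825/13 ≈ 140.385.
Standard quotas: Arden 2.144, Brisco 2.123, Carrow 8.733.
Lower quotas: Arden 2, Brisco 2, Carrow 8 (sum 12, leaving 1 seat).
Remainders in descending order: Carrow 0.733, Arden 0.144, Brisco 0.123.
Largest remainder: Carrow receives the extra seat.

Arden 2, Brisco 2, Carrow 9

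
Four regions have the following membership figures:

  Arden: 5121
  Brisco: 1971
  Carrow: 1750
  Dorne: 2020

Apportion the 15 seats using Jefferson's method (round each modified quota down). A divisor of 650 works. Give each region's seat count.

Arden=7, Brisco=3, Carrow=2, Dorne=3

With modified divisor 650: modified quotas Arden 7.878, Brisco 3.032, Carrow 2.692, Dorne 3.108.
Rounding down: Arden 7, Brisco 3, Carrow 2, Dorne 3 (total 15).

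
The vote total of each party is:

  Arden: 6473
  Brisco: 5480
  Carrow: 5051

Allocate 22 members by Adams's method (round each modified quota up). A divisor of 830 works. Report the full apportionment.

Arden=8, Brisco=7, Carrow=7

With modified divisor 830: modified quotas Arden 7.799, Brisco 6.602, Carrow 6.086.
Rounding up: Arden 8, Brisco 7, Carrow 7 (total 22).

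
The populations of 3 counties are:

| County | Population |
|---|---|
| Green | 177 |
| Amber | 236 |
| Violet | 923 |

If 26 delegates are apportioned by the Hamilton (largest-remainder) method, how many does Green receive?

3

Total 1336; standard divisor 1336/26 ≈ 51.385.
Standard quotas: Green 3.445, Amber 4.593, Violet 17.963.
Lower quotas: Green 3, Amber 4, Violet 17 (sum 24, leaving 2 seats).
Remainders in descending order: Violet 0.963, Amber 0.593, Green 0.445.
The surplus seats go to Violet, Amber.
Green receives 3.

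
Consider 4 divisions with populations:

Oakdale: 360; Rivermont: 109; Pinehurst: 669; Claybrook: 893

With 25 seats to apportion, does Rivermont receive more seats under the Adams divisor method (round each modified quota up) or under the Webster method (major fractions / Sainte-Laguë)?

Adams: Oakdale 5, Rivermont 2, Pinehurst 8, Claybrook 10.
Webster: Oakdale 5, Rivermont 1, Pinehurst 8, Claybrook 11.
Rivermont gets 2 under Adams and 1 under Webster.

Adams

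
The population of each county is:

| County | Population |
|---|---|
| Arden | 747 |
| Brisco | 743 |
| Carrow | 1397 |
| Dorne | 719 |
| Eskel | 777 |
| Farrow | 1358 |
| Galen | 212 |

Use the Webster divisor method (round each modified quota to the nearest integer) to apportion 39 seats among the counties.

Arden: 5, Brisco: 5, Carrow: 9, Dorne: 5, Eskel: 5, Farrow: 9, Galen: 1

Standard divisor 5953/39 ≈ 152.641; standard quotas: Arden 4.894, Brisco 4.868, Carrow 9.152, Dorne 4.710, Eskel 5.090, Farrow 8.897, Galen 1.389.
Rounding to the nearest integer gives Arden 5, Brisco 5, Carrow 9, Dorne 5, Eskel 5, Farrow 9, Galen 1 — total 39, matching the house size, so no adjustment is needed.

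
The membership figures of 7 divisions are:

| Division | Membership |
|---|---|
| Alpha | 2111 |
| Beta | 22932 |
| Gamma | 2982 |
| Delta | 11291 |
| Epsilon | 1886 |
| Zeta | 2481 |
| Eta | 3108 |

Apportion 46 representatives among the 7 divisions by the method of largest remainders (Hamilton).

Alpha: 2; Beta: 23; Gamma: 3; Delta: 11; Epsilon: 2; Zeta: 2; Eta: 3

Total 46791; standard divisor 46791/46 ≈ 1017.196.
Standard quotas: Alpha 2.0753, Beta 22.5443, Gamma 2.9316, Delta 11.1001, Epsilon 1.8541, Zeta 2.4391, Eta 3.0555.
Lower quotas: Alpha 2, Beta 22, Gamma 2, Delta 11, Epsilon 1, Zeta 2, Eta 3 (sum 43, leaving 3 seats).
Remainders in descending order: Gamma 0.9316, Epsilon 0.8541, Beta 0.5443, Zeta 0.4391, Delta 0.1001, Alpha 0.0753, Eta 0.0555.
Largest remainders: Gamma, Epsilon, Beta receive the extra seats.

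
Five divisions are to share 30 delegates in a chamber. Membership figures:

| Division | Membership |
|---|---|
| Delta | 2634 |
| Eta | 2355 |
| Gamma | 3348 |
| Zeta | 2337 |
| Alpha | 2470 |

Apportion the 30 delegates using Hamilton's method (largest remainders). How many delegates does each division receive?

Delta: 6, Eta: 5, Gamma: 8, Zeta: 5, Alpha: 6

Total 13144; standard divisor 13144/30 ≈ 438.133.
Standard quotas: Delta 6.012, Eta 5.375, Gamma 7.642, Zeta 5.334, Alpha 5.638.
Lower quotas: Delta 6, Eta 5, Gamma 7, Zeta 5, Alpha 5 (sum 28, leaving 2 seats).
Remainders in descending order: Gamma 0.642, Alpha 0.638, Eta 0.375, Zeta 0.334, Delta 0.012.
Largest remainders: Gamma, Alpha receive the extra seats.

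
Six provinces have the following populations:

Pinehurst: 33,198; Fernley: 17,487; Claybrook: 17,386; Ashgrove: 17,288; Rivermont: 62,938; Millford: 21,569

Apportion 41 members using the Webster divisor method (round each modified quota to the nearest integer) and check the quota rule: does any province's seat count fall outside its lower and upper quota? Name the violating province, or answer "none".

none

Standard quotas: Pinehurst 8.013, Fernley 4.221, Claybrook 4.196, Ashgrove 4.173, Rivermont 15.191, Millford 5.206.
Webster allocation: Pinehurst 8, Fernley 4, Claybrook 4, Ashgrove 4, Rivermont 16, Millford 5.
Every allocation lies between the lower and upper quota.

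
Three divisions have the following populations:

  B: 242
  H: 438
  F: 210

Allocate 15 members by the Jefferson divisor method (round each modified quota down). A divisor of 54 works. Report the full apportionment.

With modified divisor 54: modified quotas B 4.481, H 8.111, F 3.889.
Rounding down: B 4, H 8, F 3 (total 15).

B 4; H 8; F 3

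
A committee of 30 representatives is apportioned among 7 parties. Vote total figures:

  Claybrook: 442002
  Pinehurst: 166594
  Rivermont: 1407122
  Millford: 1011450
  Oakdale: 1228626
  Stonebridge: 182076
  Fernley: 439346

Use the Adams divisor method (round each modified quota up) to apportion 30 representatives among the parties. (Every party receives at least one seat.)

Claybrook 3, Pinehurst 1, Rivermont 8, Millford 6, Oakdale 7, Stonebridge 2, Fernley 3

Standard divisor 4877216/30 ≈ 162573.867; standard quotas: Claybrook 2.719, Pinehurst 1.025, Rivermont 8.655, Millford 6.221, Oakdale 7.557, Stonebridge 1.120, Fernley 2.702.
Rounding up gives 3, 2, 9, 7, 8, 2, 3 = 34 seats, so the divisor must be adjusted.
With modified divisor 177746: modified quotas Claybrook 2.487, Pinehurst 0.937, Rivermont 7.916, Millford 5.690, Oakdale 6.912, Stonebridge 1.024, Fernley 2.472.
Rounding up: Claybrook 3, Pinehurst 1, Rivermont 8, Millford 6, Oakdale 7, Stonebridge 2, Fernley 3 (total 30).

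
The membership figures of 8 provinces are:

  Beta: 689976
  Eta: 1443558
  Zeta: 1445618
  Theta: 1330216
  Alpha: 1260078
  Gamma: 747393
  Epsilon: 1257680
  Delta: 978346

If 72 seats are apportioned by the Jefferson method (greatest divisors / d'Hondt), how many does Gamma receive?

Standard divisor 9152865/72 ≈ 127123.125; standard quotas: Beta 5.428, Eta 11.356, Zeta 11.372, Theta 10.464, Alpha 9.912, Gamma 5.879, Epsilon 9.893, Delta 7.696.
Rounding down gives 5, 11, 11, 10, 9, 5, 9, 7 = 67 seats, so the divisor must be adjusted.
With modified divisor 120700: modified quotas Beta 5.716, Eta 11.960, Zeta 11.977, Theta 11.021, Alpha 10.440, Gamma 6.192, Epsilon 10.420, Delta 8.106.
Rounding down: Beta 5, Eta 11, Zeta 11, Theta 11, Alpha 10, Gamma 6, Epsilon 10, Delta 8 (total 72).
Gamma receives 6.

6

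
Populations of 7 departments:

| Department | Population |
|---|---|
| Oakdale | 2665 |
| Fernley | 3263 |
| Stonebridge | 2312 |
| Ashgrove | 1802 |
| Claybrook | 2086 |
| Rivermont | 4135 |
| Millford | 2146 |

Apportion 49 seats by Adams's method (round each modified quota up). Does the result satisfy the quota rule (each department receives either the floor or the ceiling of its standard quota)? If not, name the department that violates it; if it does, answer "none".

none

Standard quotas: Oakdale 7.094, Fernley 8.685, Stonebridge 6.154, Ashgrove 4.796, Claybrook 5.552, Rivermont 11.006, Millford 5.712.
Adams allocation: Oakdale 7, Fernley 8, Stonebridge 6, Ashgrove 5, Claybrook 6, Rivermont 11, Millford 6.
Every allocation lies between the lower and upper quota.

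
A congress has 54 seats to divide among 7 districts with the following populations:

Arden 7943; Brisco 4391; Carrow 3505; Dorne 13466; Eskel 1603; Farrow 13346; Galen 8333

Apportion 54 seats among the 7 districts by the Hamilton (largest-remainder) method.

Arden: 8; Brisco: 4; Carrow: 4; Dorne: 14; Eskel: 2; Farrow: 14; Galen: 8

Total 52587; standard divisor 52587/54 ≈ 973.833.
Standard quotas: Arden 8.1564, Brisco 4.5090, Carrow 3.5992, Dorne 13.8278, Eskel 1.6461, Farrow 13.7046, Galen 8.5569.
Lower quotas: Arden 8, Brisco 4, Carrow 3, Dorne 13, Eskel 1, Farrow 13, Galen 8 (sum 50, leaving 4 seats).
Remainders in descending order: Dorne 0.8278, Farrow 0.7046, Eskel 0.6461, Carrow 0.5992, Galen 0.5569, Brisco 0.5090, Arden 0.1564.
The surplus seats go to Dorne, Farrow, Eskel, Carrow.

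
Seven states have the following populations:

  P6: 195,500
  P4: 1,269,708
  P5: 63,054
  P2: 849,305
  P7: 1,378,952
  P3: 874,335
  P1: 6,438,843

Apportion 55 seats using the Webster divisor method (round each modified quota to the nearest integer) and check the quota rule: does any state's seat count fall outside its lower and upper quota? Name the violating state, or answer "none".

Standard quotas: P6 0.971, P4 6.309, P5 0.313, P2 4.220, P7 6.851, P3 4.344, P1 31.992.
Webster allocation: P6 1, P4 6, P5 0, P2 4, P7 7, P3 4, P1 33.
P1 has quota 31.992 (lower 31, upper 32) but receives 33 — outside the quota interval.

P1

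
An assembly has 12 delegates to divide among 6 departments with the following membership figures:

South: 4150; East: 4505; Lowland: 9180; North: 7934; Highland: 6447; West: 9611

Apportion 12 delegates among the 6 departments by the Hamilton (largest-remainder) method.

Standard divisor: 41827 ÷ 12 ≈ 3485.583.
Standard quotas: South 1.1906, East 1.2925, Lowland 2.6337, North 2.2762, Highland 1.8496, West 2.7574.
Lower quotas: South 1, East 1, Lowland 2, North 2, Highland 1, West 2 (sum 9, leaving 3 seats).
Remainders in descending order: Highland 0.8496, West 0.7574, Lowland 0.6337, East 0.2925, North 0.2762, South 0.1906.
The surplus seats go to Highland, West, Lowland.

South: 1; East: 1; Lowland: 3; North: 2; Highland: 2; West: 3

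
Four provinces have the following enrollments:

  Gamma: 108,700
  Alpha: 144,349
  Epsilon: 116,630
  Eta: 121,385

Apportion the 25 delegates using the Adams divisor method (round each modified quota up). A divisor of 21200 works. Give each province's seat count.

Gamma 6, Alpha 7, Epsilon 6, Eta 6

With modified divisor 21200: modified quotas Gamma 5.127, Alpha 6.809, Epsilon 5.501, Eta 5.726.
Rounding up: Gamma 6, Alpha 7, Epsilon 6, Eta 6 (total 25).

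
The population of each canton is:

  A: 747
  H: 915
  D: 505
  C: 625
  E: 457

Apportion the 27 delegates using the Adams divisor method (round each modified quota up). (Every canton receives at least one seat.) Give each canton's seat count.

Standard divisor 3249/27 ≈ 120.333; standard quotas: A 6.208, H 7.604, D 4.197, C 5.194, E 3.798.
Rounding up gives 7, 8, 5, 6, 4 = 30 seats, so the divisor must be adjusted.
With modified divisor 130: modified quotas A 5.746, H 7.038, D 3.885, C 4.808, E 3.515.
Rounding up: A 6, H 8, D 4, C 5, E 4 (total 27).

A 6; H 8; D 4; C 5; E 4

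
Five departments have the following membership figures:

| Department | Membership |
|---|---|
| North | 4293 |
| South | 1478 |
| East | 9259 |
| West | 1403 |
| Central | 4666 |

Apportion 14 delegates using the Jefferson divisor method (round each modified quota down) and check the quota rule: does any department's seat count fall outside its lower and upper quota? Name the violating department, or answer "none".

Standard quotas: North 2.849, South 0.981, East 6.144, West 0.931, Central 3.096.
Jefferson allocation: North 3, South 1, East 6, West 1, Central 3.
Every allocation lies between the lower and upper quota.

none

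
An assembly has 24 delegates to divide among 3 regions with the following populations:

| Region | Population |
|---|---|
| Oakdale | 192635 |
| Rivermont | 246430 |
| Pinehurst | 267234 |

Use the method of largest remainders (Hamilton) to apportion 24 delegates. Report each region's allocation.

The standard divisor is 706299/24 ≈ 29429.125.
Standard quotas: Oakdale 6.5457, Rivermont 8.3737, Pinehurst 9.0806.
Lower quotas: Oakdale 6, Rivermont 8, Pinehurst 9 (sum 23, leaving 1 seat).
Remainders in descending order: Oakdale 0.5457, Rivermont 0.3737, Pinehurst 0.0806.
The surplus seat goes to Oakdale.

Oakdale 7, Rivermont 8, Pinehurst 9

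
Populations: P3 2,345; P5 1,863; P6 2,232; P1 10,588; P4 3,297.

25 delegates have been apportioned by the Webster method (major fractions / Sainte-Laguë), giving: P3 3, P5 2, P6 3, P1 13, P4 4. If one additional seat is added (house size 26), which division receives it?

P1

Priority for the next seat is population ÷ (current seats + 0.5).
Priorities: P3 670.000, P5 745.200, P6 637.714, P1 784.296, P4 732.667.
Highest priority: P1.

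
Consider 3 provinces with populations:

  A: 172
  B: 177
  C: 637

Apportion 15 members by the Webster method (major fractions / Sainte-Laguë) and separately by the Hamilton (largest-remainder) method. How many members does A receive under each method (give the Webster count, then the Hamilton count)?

Webster: A 3, B 3, C 9.
Hamilton: A 2, B 3, C 10.
A gets 3 under Webster and 2 under Hamilton.

3 and 2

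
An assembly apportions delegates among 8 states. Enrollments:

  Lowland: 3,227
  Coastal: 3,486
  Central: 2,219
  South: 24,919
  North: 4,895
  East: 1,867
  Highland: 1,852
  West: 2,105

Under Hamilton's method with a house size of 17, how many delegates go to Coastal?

1

The standard divisor is 44570/17 ≈ 2621.765.
Standard quotas: Lowland 1.2309, Coastal 1.3296, Central 0.8464, South 9.5047, North 1.8671, East 0.7121, Highland 0.7064, West 0.8029.
Lower quotas: Lowland 1, Coastal 1, Central 0, South 9, North 1, East 0, Highland 0, West 0 (sum 12, leaving 5 seats).
Remainders in descending order: North 0.8671, Central 0.8464, West 0.8029, East 0.7121, Highland 0.7064, South 0.5047, Coastal 0.3296, Lowland 0.2309.
Largest remainders: North, Central, West, East, Highland receive the extra seats.
Coastal receives 1.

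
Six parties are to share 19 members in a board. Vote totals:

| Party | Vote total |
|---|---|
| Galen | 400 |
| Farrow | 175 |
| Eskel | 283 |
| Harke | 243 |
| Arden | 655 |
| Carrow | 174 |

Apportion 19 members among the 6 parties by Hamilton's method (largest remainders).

Galen 4; Farrow 2; Eskel 3; Harke 2; Arden 6; Carrow 2

The standard divisor is 1930/19 ≈ 101.579.
Standard quotas: Galen 3.938, Farrow 1.723, Eskel 2.786, Harke 2.392, Arden 6.448, Carrow 1.713.
Lower quotas: Galen 3, Farrow 1, Eskel 2, Harke 2, Arden 6, Carrow 1 (sum 15, leaving 4 seats).
Remainders in descending order: Galen 0.938, Eskel 0.786, Farrow 0.723, Carrow 0.713, Arden 0.448, Harke 0.392.
Largest remainders: Galen, Eskel, Farrow, Carrow receive the extra seats.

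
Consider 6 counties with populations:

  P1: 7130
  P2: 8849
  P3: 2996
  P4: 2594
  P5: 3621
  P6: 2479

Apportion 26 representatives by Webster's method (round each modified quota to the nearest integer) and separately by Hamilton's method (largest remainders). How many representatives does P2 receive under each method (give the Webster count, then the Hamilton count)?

9 and 8

Webster: P1 7, P2 9, P3 3, P4 2, P5 3, P6 2.
Hamilton: P1 7, P2 8, P3 3, P4 3, P5 3, P6 2.
P2 gets 9 under Webster and 8 under Hamilton.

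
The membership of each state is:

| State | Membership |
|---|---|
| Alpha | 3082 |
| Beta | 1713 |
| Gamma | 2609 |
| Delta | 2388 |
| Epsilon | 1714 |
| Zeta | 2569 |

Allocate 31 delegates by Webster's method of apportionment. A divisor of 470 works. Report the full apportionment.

Alpha: 7, Beta: 4, Gamma: 6, Delta: 5, Epsilon: 4, Zeta: 5

With modified divisor 470: modified quotas Alpha 6.557, Beta 3.645, Gamma 5.551, Delta 5.081, Epsilon 3.647, Zeta 5.466.
Rounding to the nearest integer: Alpha 7, Beta 4, Gamma 6, Delta 5, Epsilon 4, Zeta 5 (total 31).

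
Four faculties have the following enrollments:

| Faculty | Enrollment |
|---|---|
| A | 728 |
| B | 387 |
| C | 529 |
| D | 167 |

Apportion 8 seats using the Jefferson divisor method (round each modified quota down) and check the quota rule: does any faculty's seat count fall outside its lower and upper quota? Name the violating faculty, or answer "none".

none

Standard quotas: A 3.216, B 1.710, C 2.337, D 0.738.
Jefferson allocation: A 4, B 2, C 2, D 0.
Every allocation lies between the lower and upper quota.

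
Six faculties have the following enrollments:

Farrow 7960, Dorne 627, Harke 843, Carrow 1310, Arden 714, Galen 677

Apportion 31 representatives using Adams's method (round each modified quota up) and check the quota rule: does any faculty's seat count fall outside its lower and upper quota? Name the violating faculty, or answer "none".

Farrow

Standard quotas: Farrow 20.341, Dorne 1.602, Harke 2.154, Carrow 3.348, Arden 1.825, Galen 1.730.
Adams allocation: Farrow 19, Dorne 2, Harke 2, Carrow 4, Arden 2, Galen 2.
Farrow has quota 20.341 (lower 20, upper 21) but receives 19 — outside the quota interval.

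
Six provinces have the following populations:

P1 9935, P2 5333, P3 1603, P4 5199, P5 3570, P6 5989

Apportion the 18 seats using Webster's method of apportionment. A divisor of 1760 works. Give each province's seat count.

P1 6, P2 3, P3 1, P4 3, P5 2, P6 3

With modified divisor 1760: modified quotas P1 5.645, P2 3.030, P3 0.911, P4 2.954, P5 2.028, P6 3.403.
Rounding to the nearest integer: P1 6, P2 3, P3 1, P4 3, P5 2, P6 3 (total 18).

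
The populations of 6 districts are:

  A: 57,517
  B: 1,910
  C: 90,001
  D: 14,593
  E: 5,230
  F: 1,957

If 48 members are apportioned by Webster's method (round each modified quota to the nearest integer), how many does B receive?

1

Standard divisor 171208/48 ≈ 3566.833; standard quotas: A 16.126, B 0.535, C 25.233, D 4.091, E 1.466, F 0.549.
Rounding to the nearest integer gives A 16, B 1, C 25, D 4, E 1, F 1 — total 48, matching the house size, so no adjustment is needed.
B receives 1.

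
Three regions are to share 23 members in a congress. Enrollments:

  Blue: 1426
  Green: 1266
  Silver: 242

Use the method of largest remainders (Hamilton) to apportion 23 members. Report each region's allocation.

Total 2934; standard divisor 2934/23 ≈ 127.565.
Standard quotas: Blue 11.179, Green 9.924, Silver 1.897.
Lower quotas: Blue 11, Green 9, Silver 1 (sum 21, leaving 2 seats).
Remainders in descending order: Green 0.924, Silver 0.897, Blue 0.179.
The surplus seats go to Green, Silver.

Blue=11, Green=10, Silver=2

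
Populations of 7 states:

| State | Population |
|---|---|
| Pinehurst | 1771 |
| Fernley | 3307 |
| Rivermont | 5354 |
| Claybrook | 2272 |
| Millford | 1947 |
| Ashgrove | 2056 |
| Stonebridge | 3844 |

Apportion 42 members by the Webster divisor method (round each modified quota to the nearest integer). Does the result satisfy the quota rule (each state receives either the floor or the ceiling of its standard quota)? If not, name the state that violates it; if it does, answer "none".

none

Standard quotas: Pinehurst 3.619, Fernley 6.759, Rivermont 10.942, Claybrook 4.643, Millford 3.979, Ashgrove 4.202, Stonebridge 7.856.
Webster allocation: Pinehurst 4, Fernley 7, Rivermont 11, Claybrook 4, Millford 4, Ashgrove 4, Stonebridge 8.
Every allocation lies between the lower and upper quota.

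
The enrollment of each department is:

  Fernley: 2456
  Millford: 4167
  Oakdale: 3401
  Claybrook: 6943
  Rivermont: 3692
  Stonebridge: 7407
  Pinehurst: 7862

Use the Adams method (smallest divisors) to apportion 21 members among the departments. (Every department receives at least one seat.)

Fernley=2, Millford=3, Oakdale=2, Claybrook=4, Rivermont=2, Stonebridge=4, Pinehurst=4

Standard divisor 35928/21 ≈ 1710.857; standard quotas: Fernley 1.436, Millford 2.436, Oakdale 1.988, Claybrook 4.058, Rivermont 2.158, Stonebridge 4.329, Pinehurst 4.595.
Rounding up gives 2, 3, 2, 5, 3, 5, 5 = 25 seats, so the divisor must be adjusted.
With modified divisor 2000: modified quotas Fernley 1.228, Millford 2.083, Oakdale 1.700, Claybrook 3.471, Rivermont 1.846, Stonebridge 3.704, Pinehurst 3.931.
Rounding up: Fernley 2, Millford 3, Oakdale 2, Claybrook 4, Rivermont 2, Stonebridge 4, Pinehurst 4 (total 21).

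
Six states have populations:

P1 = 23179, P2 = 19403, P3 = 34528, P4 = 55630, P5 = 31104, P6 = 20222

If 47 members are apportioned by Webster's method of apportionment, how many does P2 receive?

Standard divisor 184066/47 ≈ 3916.298; standard quotas: P1 5.919, P2 4.954, P3 8.816, P4 14.205, P5 7.942, P6 5.164.
Rounding to the nearest integer gives P1 6, P2 5, P3 9, P4 14, P5 8, P6 5 — total 47, matching the house size, so no adjustment is needed.
P2 receives 5.

5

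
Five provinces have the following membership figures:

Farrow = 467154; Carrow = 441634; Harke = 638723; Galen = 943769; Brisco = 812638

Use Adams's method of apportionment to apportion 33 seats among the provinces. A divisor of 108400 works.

With modified divisor 108400: modified quotas Farrow 4.310, Carrow 4.074, Harke 5.892, Galen 8.706, Brisco 7.497.
Rounding up: Farrow 5, Carrow 5, Harke 6, Galen 9, Brisco 8 (total 33).

Farrow 5; Carrow 5; Harke 6; Galen 9; Brisco 8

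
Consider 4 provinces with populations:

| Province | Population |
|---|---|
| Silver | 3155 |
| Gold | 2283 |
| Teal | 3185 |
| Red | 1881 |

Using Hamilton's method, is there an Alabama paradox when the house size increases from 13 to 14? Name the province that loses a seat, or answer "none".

none

At 13 seats: Silver 4, Gold 3, Teal 4, Red 2.
At 14 seats: Silver 4, Gold 3, Teal 4, Red 3.
No province's allocation decreased.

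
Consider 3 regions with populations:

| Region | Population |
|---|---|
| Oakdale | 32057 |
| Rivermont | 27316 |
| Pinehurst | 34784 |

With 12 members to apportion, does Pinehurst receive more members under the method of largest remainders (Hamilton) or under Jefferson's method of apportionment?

Hamilton: Oakdale 4, Rivermont 4, Pinehurst 4.
Jefferson: Oakdale 4, Rivermont 3, Pinehurst 5.
Pinehurst gets 4 under Hamilton and 5 under Jefferson.

Jefferson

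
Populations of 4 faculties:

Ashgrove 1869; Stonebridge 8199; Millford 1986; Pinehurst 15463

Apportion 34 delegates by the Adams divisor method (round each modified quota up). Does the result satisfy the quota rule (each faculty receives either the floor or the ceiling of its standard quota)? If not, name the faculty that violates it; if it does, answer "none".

Standard quotas: Ashgrove 2.309, Stonebridge 10.131, Millford 2.454, Pinehurst 19.106.
Adams allocation: Ashgrove 3, Stonebridge 10, Millford 3, Pinehurst 18.
Pinehurst has quota 19.106 (lower 19, upper 20) but receives 18 — outside the quota interval.

Pinehurst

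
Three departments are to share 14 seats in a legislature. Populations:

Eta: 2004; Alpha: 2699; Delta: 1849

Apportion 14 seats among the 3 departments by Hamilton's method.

The standard divisor is 6552/14 = 468.
Standard quotas: Eta 4.282, Alpha 5.767, Delta 3.951.
Lower quotas: Eta 4, Alpha 5, Delta 3 (sum 12, leaving 2 seats).
Remainders in descending order: Delta 0.951, Alpha 0.767, Eta 0.282.
The surplus seats go to Delta, Alpha.

Eta: 4, Alpha: 6, Delta: 4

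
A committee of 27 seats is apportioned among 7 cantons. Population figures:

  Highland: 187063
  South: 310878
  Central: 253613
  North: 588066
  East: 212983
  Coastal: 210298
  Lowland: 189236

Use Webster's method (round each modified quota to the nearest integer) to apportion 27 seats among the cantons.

Highland: 3; South: 4; Central: 3; North: 8; East: 3; Coastal: 3; Lowland: 3

Standard divisor 1952137/27 ≈ 72301.37; standard quotas: Highland 2.587, South 4.300, Central 3.508, North 8.134, East 2.946, Coastal 2.909, Lowland 2.617.
Rounding to the nearest integer gives 3, 4, 4, 8, 3, 3, 3 = 28 seats, so the divisor must be adjusted.
With modified divisor 73600: modified quotas Highland 2.542, South 4.224, Central 3.446, North 7.990, East 2.894, Coastal 2.857, Lowland 2.571.
Rounding to the nearest integer: Highland 3, South 4, Central 3, North 8, East 3, Coastal 3, Lowland 3 (total 27).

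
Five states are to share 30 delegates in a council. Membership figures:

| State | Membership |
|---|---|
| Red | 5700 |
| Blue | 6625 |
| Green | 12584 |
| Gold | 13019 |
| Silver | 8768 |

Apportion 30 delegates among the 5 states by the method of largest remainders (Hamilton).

Red 4; Blue 4; Green 8; Gold 8; Silver 6

Standard divisor: 46696 ÷ 30 ≈ 1556.533.
Standard quotas: Red 3.6620, Blue 4.2563, Green 8.0846, Gold 8.3641, Silver 5.6330.
Lower quotas: Red 3, Blue 4, Green 8, Gold 8, Silver 5 (sum 28, leaving 2 seats).
Remainders in descending order: Red 0.6620, Silver 0.6330, Gold 0.3641, Blue 0.2563, Green 0.0846.
Largest remainders: Red, Silver receive the extra seats.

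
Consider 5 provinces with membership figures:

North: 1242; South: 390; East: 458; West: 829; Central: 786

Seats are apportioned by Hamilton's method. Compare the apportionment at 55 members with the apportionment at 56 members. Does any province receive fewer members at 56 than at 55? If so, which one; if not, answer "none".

At 55 seats: North 18, South 6, East 7, West 12, Central 12.
At 56 seats: North 19, South 6, East 7, West 12, Central 12.
No province's allocation decreased.

none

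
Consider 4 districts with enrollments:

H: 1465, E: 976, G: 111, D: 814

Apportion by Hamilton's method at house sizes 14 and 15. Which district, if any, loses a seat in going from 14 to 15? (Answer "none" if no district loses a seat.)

At 14 seats: H 6, E 4, G 1, D 3.
At 15 seats: H 7, E 4, G 0, D 4.
G drops from 1 to 0.

G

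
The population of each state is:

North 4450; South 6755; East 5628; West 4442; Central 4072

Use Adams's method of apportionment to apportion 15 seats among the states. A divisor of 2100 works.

North 3; South 4; East 3; West 3; Central 2

With modified divisor 2100: modified quotas North 2.119, South 3.217, East 2.680, West 2.115, Central 1.939.
Rounding up: North 3, South 4, East 3, West 3, Central 2 (total 15).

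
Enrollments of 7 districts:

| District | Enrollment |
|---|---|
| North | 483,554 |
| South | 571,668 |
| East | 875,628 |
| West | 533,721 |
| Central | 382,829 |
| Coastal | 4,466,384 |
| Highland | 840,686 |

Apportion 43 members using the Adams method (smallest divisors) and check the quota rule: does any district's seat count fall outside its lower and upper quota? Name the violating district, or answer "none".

Standard quotas: North 2.550, South 3.015, East 4.617, West 2.814, Central 2.019, Coastal 23.552, Highland 4.433.
Adams allocation: North 3, South 3, East 5, West 3, Central 2, Coastal 22, Highland 5.
Coastal has quota 23.552 (lower 23, upper 24) but receives 22 — outside the quota interval.

Coastal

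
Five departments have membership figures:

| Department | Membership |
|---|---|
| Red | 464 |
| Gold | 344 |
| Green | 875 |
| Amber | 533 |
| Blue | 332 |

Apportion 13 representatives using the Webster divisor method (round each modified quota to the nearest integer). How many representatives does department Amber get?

3

Standard divisor 2548/13 ≈ 196; standard quotas: Red 2.367, Gold 1.755, Green 4.464, Amber 2.719, Blue 1.694.
Rounding to the nearest integer gives Red 2, Gold 2, Green 4, Amber 3, Blue 2 — total 13, matching the house size, so no adjustment is needed.
Amber receives 3.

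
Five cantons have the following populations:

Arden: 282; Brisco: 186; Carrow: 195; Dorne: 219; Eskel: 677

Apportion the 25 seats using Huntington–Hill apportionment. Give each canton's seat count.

Arden: 4, Brisco: 3, Carrow: 3, Dorne: 4, Eskel: 11

With divisor 63.1: modified quotas Arden 4.469, Brisco 2.948, Carrow 3.090, Dorne 3.471, Eskel 10.729.
Geometric-mean thresholds: Arden √(4·5)=4.472, Brisco √(2·3)=2.449, Carrow √(3·4)=3.464, Dorne √(3·4)=3.464, Eskel √(10·11)=10.488.
Each quota rounded against its threshold gives Arden 4, Brisco 3, Carrow 3, Dorne 4, Eskel 11 (total 25).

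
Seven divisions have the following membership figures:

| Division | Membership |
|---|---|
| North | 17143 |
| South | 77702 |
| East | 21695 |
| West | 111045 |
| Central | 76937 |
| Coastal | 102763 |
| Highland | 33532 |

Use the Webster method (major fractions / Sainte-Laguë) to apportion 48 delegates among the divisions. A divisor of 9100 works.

North: 2; South: 9; East: 2; West: 12; Central: 8; Coastal: 11; Highland: 4

With modified divisor 9100: modified quotas North 1.884, South 8.539, East 2.384, West 12.203, Central 8.455, Coastal 11.293, Highland 3.685.
Rounding to the nearest integer: North 2, South 9, East 2, West 12, Central 8, Coastal 11, Highland 4 (total 48).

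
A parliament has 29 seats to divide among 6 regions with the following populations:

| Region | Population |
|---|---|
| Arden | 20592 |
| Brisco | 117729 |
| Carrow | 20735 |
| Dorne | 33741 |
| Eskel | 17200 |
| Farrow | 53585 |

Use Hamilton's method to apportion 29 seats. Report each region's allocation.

Total 263582; standard divisor 263582/29 ≈ 9089.034.
Standard quotas: Arden 2.2656, Brisco 12.9529, Carrow 2.2813, Dorne 3.7123, Eskel 1.8924, Farrow 5.8956.
Lower quotas: Arden 2, Brisco 12, Carrow 2, Dorne 3, Eskel 1, Farrow 5 (sum 25, leaving 4 seats).
Remainders in descending order: Brisco 0.9529, Farrow 0.8956, Eskel 0.8924, Dorne 0.7123, Carrow 0.2813, Arden 0.2656.
The surplus seats go to Brisco, Farrow, Eskel, Dorne.

Arden=2; Brisco=13; Carrow=2; Dorne=4; Eskel=2; Farrow=6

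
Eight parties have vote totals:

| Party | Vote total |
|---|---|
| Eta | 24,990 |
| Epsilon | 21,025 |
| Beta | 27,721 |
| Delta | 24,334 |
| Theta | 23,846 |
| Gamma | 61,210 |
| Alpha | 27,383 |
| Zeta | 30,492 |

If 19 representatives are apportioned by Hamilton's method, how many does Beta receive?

The standard divisor is 241001/19 ≈ 12684.263.
Standard quotas: Eta 1.9702, Epsilon 1.6576, Beta 2.1855, Delta 1.9184, Theta 1.8800, Gamma 4.8257, Alpha 2.1588, Zeta 2.4039.
Lower quotas: Eta 1, Epsilon 1, Beta 2, Delta 1, Theta 1, Gamma 4, Alpha 2, Zeta 2 (sum 14, leaving 5 seats).
Remainders in descending order: Eta 0.9702, Delta 0.9184, Theta 0.8800, Gamma 0.8257, Epsilon 0.6576, Zeta 0.4039, Beta 0.1855, Alpha 0.1588.
Largest remainders: Eta, Delta, Theta, Gamma, Epsilon receive the extra seats.
Beta receives 2.

2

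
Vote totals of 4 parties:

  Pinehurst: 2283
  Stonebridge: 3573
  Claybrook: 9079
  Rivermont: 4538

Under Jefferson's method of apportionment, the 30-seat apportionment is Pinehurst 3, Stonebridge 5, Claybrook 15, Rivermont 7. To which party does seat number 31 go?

Priority for the next seat is population ÷ (current seats + 1).
Priorities: Pinehurst 570.750, Stonebridge 595.500, Claybrook 567.438, Rivermont 567.250.
Highest priority: Stonebridge.

Stonebridge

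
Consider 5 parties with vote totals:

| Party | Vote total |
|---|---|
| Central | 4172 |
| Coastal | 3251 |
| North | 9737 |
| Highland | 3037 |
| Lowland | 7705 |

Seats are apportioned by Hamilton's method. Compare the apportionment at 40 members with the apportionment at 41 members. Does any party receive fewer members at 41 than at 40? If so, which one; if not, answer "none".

At 40 seats: Central 6, Coastal 5, North 14, Highland 4, Lowland 11.
At 41 seats: Central 6, Coastal 5, North 14, Highland 5, Lowland 11.
No party's allocation decreased.

none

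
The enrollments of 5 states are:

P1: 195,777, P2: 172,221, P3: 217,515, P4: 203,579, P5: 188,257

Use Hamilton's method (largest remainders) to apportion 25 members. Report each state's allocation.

P1 5; P2 4; P3 6; P4 5; P5 5

Standard divisor: 977349 ÷ 25 ≈ 39093.96.
Standard quotas: P1 5.0079, P2 4.4053, P3 5.5639, P4 5.2074, P5 4.8155.
Lower quotas: P1 5, P2 4, P3 5, P4 5, P5 4 (sum 23, leaving 2 seats).
Remainders in descending order: P5 0.8155, P3 0.5639, P2 0.4053, P4 0.2074, P1 0.0079.
Largest remainders: P5, P3 receive the extra seats.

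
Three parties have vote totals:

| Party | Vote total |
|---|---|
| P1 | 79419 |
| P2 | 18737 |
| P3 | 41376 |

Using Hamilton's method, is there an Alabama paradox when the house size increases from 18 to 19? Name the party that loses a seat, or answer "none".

At 18 seats: P1 10, P2 3, P3 5.
At 19 seats: P1 11, P2 2, P3 6.
P2 drops from 3 to 2.

P2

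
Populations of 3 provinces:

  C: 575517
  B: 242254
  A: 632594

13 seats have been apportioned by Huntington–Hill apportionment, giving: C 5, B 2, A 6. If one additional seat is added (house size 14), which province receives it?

C

Priority for the next seat is population ÷ (√(s·(s+1))).
Priorities: C 105074.548, B 98899.781, A 97611.373.
Highest priority: C.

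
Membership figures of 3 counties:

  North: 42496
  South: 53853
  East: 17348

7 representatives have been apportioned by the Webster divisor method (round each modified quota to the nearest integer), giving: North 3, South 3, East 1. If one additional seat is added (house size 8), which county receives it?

South

Priority for the next seat is population ÷ (current seats + 0.5).
Priorities: North 12141.714, South 15386.571, East 11565.333.
Highest priority: South.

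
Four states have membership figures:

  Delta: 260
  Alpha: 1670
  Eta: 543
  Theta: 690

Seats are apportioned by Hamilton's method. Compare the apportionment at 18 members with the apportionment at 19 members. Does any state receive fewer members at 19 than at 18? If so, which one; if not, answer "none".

none

At 18 seats: Delta 1, Alpha 10, Eta 3, Theta 4.
At 19 seats: Delta 2, Alpha 10, Eta 3, Theta 4.
No state's allocation decreased.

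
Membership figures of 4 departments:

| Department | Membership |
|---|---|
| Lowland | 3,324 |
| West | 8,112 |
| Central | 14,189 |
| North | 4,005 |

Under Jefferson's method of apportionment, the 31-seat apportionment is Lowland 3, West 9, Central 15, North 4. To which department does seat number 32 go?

Priority for the next seat is population ÷ (current seats + 1).
Priorities: Lowland 831.000, West 811.200, Central 886.812, North 801.000.
Highest priority: Central.

Central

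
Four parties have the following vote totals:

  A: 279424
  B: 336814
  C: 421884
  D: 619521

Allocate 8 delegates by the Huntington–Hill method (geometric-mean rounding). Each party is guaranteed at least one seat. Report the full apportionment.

With divisor 217873: modified quotas A 1.283, B 1.546, C 1.936, D 2.843.
Geometric-mean thresholds: A √(1·2)=1.414, B √(1·2)=1.414, C √(1·2)=1.414, D √(2·3)=2.449.
Each quota rounded against its threshold gives A 1, B 2, C 2, D 3 (total 8).

A: 1; B: 2; C: 2; D: 3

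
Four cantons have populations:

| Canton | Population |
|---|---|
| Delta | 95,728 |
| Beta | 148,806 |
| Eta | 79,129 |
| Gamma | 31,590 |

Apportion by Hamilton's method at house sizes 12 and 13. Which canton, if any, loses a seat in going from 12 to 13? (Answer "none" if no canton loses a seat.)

At 12 seats: Delta 3, Beta 5, Eta 3, Gamma 1.
At 13 seats: Delta 4, Beta 5, Eta 3, Gamma 1.
No canton's allocation decreased.

none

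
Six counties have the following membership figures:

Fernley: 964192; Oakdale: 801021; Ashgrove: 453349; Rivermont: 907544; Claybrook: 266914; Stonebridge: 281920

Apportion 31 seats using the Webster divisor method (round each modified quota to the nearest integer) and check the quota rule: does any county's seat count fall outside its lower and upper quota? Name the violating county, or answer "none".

none

Standard quotas: Fernley 8.133, Oakdale 6.757, Ashgrove 3.824, Rivermont 7.656, Claybrook 2.252, Stonebridge 2.378.
Webster allocation: Fernley 8, Oakdale 7, Ashgrove 4, Rivermont 8, Claybrook 2, Stonebridge 2.
Every allocation lies between the lower and upper quota.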